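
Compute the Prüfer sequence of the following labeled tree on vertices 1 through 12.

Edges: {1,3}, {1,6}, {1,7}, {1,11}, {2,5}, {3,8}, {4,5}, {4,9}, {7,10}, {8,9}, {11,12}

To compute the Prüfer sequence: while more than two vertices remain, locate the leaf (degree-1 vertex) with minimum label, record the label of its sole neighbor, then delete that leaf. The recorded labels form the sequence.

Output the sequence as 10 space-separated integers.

Step 1: leaves = {2,6,10,12}. Remove smallest leaf 2, emit neighbor 5.
Step 2: leaves = {5,6,10,12}. Remove smallest leaf 5, emit neighbor 4.
Step 3: leaves = {4,6,10,12}. Remove smallest leaf 4, emit neighbor 9.
Step 4: leaves = {6,9,10,12}. Remove smallest leaf 6, emit neighbor 1.
Step 5: leaves = {9,10,12}. Remove smallest leaf 9, emit neighbor 8.
Step 6: leaves = {8,10,12}. Remove smallest leaf 8, emit neighbor 3.
Step 7: leaves = {3,10,12}. Remove smallest leaf 3, emit neighbor 1.
Step 8: leaves = {10,12}. Remove smallest leaf 10, emit neighbor 7.
Step 9: leaves = {7,12}. Remove smallest leaf 7, emit neighbor 1.
Step 10: leaves = {1,12}. Remove smallest leaf 1, emit neighbor 11.
Done: 2 vertices remain (11, 12). Sequence = [5 4 9 1 8 3 1 7 1 11]

Answer: 5 4 9 1 8 3 1 7 1 11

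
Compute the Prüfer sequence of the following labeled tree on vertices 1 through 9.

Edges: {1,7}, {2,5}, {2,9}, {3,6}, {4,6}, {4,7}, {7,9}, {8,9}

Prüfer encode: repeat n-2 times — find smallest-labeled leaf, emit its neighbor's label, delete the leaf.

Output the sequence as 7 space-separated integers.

Step 1: leaves = {1,3,5,8}. Remove smallest leaf 1, emit neighbor 7.
Step 2: leaves = {3,5,8}. Remove smallest leaf 3, emit neighbor 6.
Step 3: leaves = {5,6,8}. Remove smallest leaf 5, emit neighbor 2.
Step 4: leaves = {2,6,8}. Remove smallest leaf 2, emit neighbor 9.
Step 5: leaves = {6,8}. Remove smallest leaf 6, emit neighbor 4.
Step 6: leaves = {4,8}. Remove smallest leaf 4, emit neighbor 7.
Step 7: leaves = {7,8}. Remove smallest leaf 7, emit neighbor 9.
Done: 2 vertices remain (8, 9). Sequence = [7 6 2 9 4 7 9]

Answer: 7 6 2 9 4 7 9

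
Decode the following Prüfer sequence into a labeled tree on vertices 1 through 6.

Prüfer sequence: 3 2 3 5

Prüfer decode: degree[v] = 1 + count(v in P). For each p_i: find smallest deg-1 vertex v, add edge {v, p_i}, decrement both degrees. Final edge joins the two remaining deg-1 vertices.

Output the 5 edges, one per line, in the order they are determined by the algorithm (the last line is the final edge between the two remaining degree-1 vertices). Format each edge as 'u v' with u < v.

Answer: 1 3
2 4
2 3
3 5
5 6

Derivation:
Initial degrees: {1:1, 2:2, 3:3, 4:1, 5:2, 6:1}
Step 1: smallest deg-1 vertex = 1, p_1 = 3. Add edge {1,3}. Now deg[1]=0, deg[3]=2.
Step 2: smallest deg-1 vertex = 4, p_2 = 2. Add edge {2,4}. Now deg[4]=0, deg[2]=1.
Step 3: smallest deg-1 vertex = 2, p_3 = 3. Add edge {2,3}. Now deg[2]=0, deg[3]=1.
Step 4: smallest deg-1 vertex = 3, p_4 = 5. Add edge {3,5}. Now deg[3]=0, deg[5]=1.
Final: two remaining deg-1 vertices are 5, 6. Add edge {5,6}.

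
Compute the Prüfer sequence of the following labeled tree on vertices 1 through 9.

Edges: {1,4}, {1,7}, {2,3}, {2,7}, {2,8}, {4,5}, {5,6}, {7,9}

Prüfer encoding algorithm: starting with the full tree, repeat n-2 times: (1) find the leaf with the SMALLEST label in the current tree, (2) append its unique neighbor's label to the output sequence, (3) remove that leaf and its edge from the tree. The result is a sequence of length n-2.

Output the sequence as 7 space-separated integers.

Answer: 2 5 4 1 7 2 7

Derivation:
Step 1: leaves = {3,6,8,9}. Remove smallest leaf 3, emit neighbor 2.
Step 2: leaves = {6,8,9}. Remove smallest leaf 6, emit neighbor 5.
Step 3: leaves = {5,8,9}. Remove smallest leaf 5, emit neighbor 4.
Step 4: leaves = {4,8,9}. Remove smallest leaf 4, emit neighbor 1.
Step 5: leaves = {1,8,9}. Remove smallest leaf 1, emit neighbor 7.
Step 6: leaves = {8,9}. Remove smallest leaf 8, emit neighbor 2.
Step 7: leaves = {2,9}. Remove smallest leaf 2, emit neighbor 7.
Done: 2 vertices remain (7, 9). Sequence = [2 5 4 1 7 2 7]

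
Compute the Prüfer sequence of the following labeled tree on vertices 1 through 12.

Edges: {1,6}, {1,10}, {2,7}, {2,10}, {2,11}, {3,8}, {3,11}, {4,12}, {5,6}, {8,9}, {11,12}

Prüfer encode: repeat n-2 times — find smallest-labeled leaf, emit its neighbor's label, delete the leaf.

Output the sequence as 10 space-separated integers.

Answer: 12 6 1 10 2 8 3 11 2 11

Derivation:
Step 1: leaves = {4,5,7,9}. Remove smallest leaf 4, emit neighbor 12.
Step 2: leaves = {5,7,9,12}. Remove smallest leaf 5, emit neighbor 6.
Step 3: leaves = {6,7,9,12}. Remove smallest leaf 6, emit neighbor 1.
Step 4: leaves = {1,7,9,12}. Remove smallest leaf 1, emit neighbor 10.
Step 5: leaves = {7,9,10,12}. Remove smallest leaf 7, emit neighbor 2.
Step 6: leaves = {9,10,12}. Remove smallest leaf 9, emit neighbor 8.
Step 7: leaves = {8,10,12}. Remove smallest leaf 8, emit neighbor 3.
Step 8: leaves = {3,10,12}. Remove smallest leaf 3, emit neighbor 11.
Step 9: leaves = {10,12}. Remove smallest leaf 10, emit neighbor 2.
Step 10: leaves = {2,12}. Remove smallest leaf 2, emit neighbor 11.
Done: 2 vertices remain (11, 12). Sequence = [12 6 1 10 2 8 3 11 2 11]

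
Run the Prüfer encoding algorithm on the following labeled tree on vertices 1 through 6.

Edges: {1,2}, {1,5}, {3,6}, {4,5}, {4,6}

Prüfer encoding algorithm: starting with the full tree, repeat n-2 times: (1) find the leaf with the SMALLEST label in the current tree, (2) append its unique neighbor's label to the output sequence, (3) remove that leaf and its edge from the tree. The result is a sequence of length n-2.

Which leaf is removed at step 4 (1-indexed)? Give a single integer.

Answer: 5

Derivation:
Step 1: current leaves = {2,3}. Remove leaf 2 (neighbor: 1).
Step 2: current leaves = {1,3}. Remove leaf 1 (neighbor: 5).
Step 3: current leaves = {3,5}. Remove leaf 3 (neighbor: 6).
Step 4: current leaves = {5,6}. Remove leaf 5 (neighbor: 4).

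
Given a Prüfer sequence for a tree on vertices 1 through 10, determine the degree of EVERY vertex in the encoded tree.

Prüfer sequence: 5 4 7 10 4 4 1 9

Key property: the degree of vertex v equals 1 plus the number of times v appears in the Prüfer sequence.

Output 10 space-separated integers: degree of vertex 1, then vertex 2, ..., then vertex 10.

p_1 = 5: count[5] becomes 1
p_2 = 4: count[4] becomes 1
p_3 = 7: count[7] becomes 1
p_4 = 10: count[10] becomes 1
p_5 = 4: count[4] becomes 2
p_6 = 4: count[4] becomes 3
p_7 = 1: count[1] becomes 1
p_8 = 9: count[9] becomes 1
Degrees (1 + count): deg[1]=1+1=2, deg[2]=1+0=1, deg[3]=1+0=1, deg[4]=1+3=4, deg[5]=1+1=2, deg[6]=1+0=1, deg[7]=1+1=2, deg[8]=1+0=1, deg[9]=1+1=2, deg[10]=1+1=2

Answer: 2 1 1 4 2 1 2 1 2 2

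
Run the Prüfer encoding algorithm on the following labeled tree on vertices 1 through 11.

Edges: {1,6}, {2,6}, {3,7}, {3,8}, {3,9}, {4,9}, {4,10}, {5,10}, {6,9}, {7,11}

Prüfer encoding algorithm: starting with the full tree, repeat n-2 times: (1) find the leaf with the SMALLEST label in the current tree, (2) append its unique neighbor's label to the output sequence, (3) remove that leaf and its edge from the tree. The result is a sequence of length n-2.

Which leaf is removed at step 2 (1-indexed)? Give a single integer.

Step 1: current leaves = {1,2,5,8,11}. Remove leaf 1 (neighbor: 6).
Step 2: current leaves = {2,5,8,11}. Remove leaf 2 (neighbor: 6).

Answer: 2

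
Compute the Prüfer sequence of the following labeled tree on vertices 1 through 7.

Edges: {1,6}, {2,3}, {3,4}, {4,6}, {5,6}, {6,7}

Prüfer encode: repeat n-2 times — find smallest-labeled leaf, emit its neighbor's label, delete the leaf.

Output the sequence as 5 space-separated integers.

Step 1: leaves = {1,2,5,7}. Remove smallest leaf 1, emit neighbor 6.
Step 2: leaves = {2,5,7}. Remove smallest leaf 2, emit neighbor 3.
Step 3: leaves = {3,5,7}. Remove smallest leaf 3, emit neighbor 4.
Step 4: leaves = {4,5,7}. Remove smallest leaf 4, emit neighbor 6.
Step 5: leaves = {5,7}. Remove smallest leaf 5, emit neighbor 6.
Done: 2 vertices remain (6, 7). Sequence = [6 3 4 6 6]

Answer: 6 3 4 6 6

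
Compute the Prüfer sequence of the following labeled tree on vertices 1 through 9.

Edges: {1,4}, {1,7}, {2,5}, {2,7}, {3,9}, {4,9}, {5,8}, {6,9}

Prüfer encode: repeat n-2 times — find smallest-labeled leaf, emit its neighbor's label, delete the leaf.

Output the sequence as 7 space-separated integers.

Step 1: leaves = {3,6,8}. Remove smallest leaf 3, emit neighbor 9.
Step 2: leaves = {6,8}. Remove smallest leaf 6, emit neighbor 9.
Step 3: leaves = {8,9}. Remove smallest leaf 8, emit neighbor 5.
Step 4: leaves = {5,9}. Remove smallest leaf 5, emit neighbor 2.
Step 5: leaves = {2,9}. Remove smallest leaf 2, emit neighbor 7.
Step 6: leaves = {7,9}. Remove smallest leaf 7, emit neighbor 1.
Step 7: leaves = {1,9}. Remove smallest leaf 1, emit neighbor 4.
Done: 2 vertices remain (4, 9). Sequence = [9 9 5 2 7 1 4]

Answer: 9 9 5 2 7 1 4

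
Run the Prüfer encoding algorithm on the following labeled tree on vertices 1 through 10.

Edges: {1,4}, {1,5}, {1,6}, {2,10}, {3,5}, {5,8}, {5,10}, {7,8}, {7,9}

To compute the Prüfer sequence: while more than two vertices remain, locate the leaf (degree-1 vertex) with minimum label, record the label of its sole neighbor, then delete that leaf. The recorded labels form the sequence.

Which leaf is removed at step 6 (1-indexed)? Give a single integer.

Step 1: current leaves = {2,3,4,6,9}. Remove leaf 2 (neighbor: 10).
Step 2: current leaves = {3,4,6,9,10}. Remove leaf 3 (neighbor: 5).
Step 3: current leaves = {4,6,9,10}. Remove leaf 4 (neighbor: 1).
Step 4: current leaves = {6,9,10}. Remove leaf 6 (neighbor: 1).
Step 5: current leaves = {1,9,10}. Remove leaf 1 (neighbor: 5).
Step 6: current leaves = {9,10}. Remove leaf 9 (neighbor: 7).

Answer: 9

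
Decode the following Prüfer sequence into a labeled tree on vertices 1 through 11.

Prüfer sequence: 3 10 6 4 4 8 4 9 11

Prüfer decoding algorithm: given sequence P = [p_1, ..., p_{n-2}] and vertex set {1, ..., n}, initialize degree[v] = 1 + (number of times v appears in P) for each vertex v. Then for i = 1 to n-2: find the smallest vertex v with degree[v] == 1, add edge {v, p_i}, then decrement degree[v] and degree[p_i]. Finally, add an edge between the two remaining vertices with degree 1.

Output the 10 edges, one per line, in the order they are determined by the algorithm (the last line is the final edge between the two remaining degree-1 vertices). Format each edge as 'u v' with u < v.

Initial degrees: {1:1, 2:1, 3:2, 4:4, 5:1, 6:2, 7:1, 8:2, 9:2, 10:2, 11:2}
Step 1: smallest deg-1 vertex = 1, p_1 = 3. Add edge {1,3}. Now deg[1]=0, deg[3]=1.
Step 2: smallest deg-1 vertex = 2, p_2 = 10. Add edge {2,10}. Now deg[2]=0, deg[10]=1.
Step 3: smallest deg-1 vertex = 3, p_3 = 6. Add edge {3,6}. Now deg[3]=0, deg[6]=1.
Step 4: smallest deg-1 vertex = 5, p_4 = 4. Add edge {4,5}. Now deg[5]=0, deg[4]=3.
Step 5: smallest deg-1 vertex = 6, p_5 = 4. Add edge {4,6}. Now deg[6]=0, deg[4]=2.
Step 6: smallest deg-1 vertex = 7, p_6 = 8. Add edge {7,8}. Now deg[7]=0, deg[8]=1.
Step 7: smallest deg-1 vertex = 8, p_7 = 4. Add edge {4,8}. Now deg[8]=0, deg[4]=1.
Step 8: smallest deg-1 vertex = 4, p_8 = 9. Add edge {4,9}. Now deg[4]=0, deg[9]=1.
Step 9: smallest deg-1 vertex = 9, p_9 = 11. Add edge {9,11}. Now deg[9]=0, deg[11]=1.
Final: two remaining deg-1 vertices are 10, 11. Add edge {10,11}.

Answer: 1 3
2 10
3 6
4 5
4 6
7 8
4 8
4 9
9 11
10 11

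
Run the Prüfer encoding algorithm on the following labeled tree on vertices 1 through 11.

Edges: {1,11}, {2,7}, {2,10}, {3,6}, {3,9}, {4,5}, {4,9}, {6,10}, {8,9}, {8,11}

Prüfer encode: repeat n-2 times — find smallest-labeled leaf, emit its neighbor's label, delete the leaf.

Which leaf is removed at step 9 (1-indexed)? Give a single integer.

Answer: 9

Derivation:
Step 1: current leaves = {1,5,7}. Remove leaf 1 (neighbor: 11).
Step 2: current leaves = {5,7,11}. Remove leaf 5 (neighbor: 4).
Step 3: current leaves = {4,7,11}. Remove leaf 4 (neighbor: 9).
Step 4: current leaves = {7,11}. Remove leaf 7 (neighbor: 2).
Step 5: current leaves = {2,11}. Remove leaf 2 (neighbor: 10).
Step 6: current leaves = {10,11}. Remove leaf 10 (neighbor: 6).
Step 7: current leaves = {6,11}. Remove leaf 6 (neighbor: 3).
Step 8: current leaves = {3,11}. Remove leaf 3 (neighbor: 9).
Step 9: current leaves = {9,11}. Remove leaf 9 (neighbor: 8).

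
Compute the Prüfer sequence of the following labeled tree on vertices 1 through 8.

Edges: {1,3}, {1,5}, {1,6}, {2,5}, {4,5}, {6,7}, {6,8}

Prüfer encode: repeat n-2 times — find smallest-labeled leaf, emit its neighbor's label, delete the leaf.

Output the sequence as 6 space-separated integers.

Answer: 5 1 5 1 6 6

Derivation:
Step 1: leaves = {2,3,4,7,8}. Remove smallest leaf 2, emit neighbor 5.
Step 2: leaves = {3,4,7,8}. Remove smallest leaf 3, emit neighbor 1.
Step 3: leaves = {4,7,8}. Remove smallest leaf 4, emit neighbor 5.
Step 4: leaves = {5,7,8}. Remove smallest leaf 5, emit neighbor 1.
Step 5: leaves = {1,7,8}. Remove smallest leaf 1, emit neighbor 6.
Step 6: leaves = {7,8}. Remove smallest leaf 7, emit neighbor 6.
Done: 2 vertices remain (6, 8). Sequence = [5 1 5 1 6 6]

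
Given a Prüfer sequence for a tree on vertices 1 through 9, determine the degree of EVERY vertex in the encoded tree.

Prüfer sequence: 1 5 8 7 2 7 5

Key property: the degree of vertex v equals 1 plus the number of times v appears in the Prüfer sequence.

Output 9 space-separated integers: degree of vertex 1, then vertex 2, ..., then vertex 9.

p_1 = 1: count[1] becomes 1
p_2 = 5: count[5] becomes 1
p_3 = 8: count[8] becomes 1
p_4 = 7: count[7] becomes 1
p_5 = 2: count[2] becomes 1
p_6 = 7: count[7] becomes 2
p_7 = 5: count[5] becomes 2
Degrees (1 + count): deg[1]=1+1=2, deg[2]=1+1=2, deg[3]=1+0=1, deg[4]=1+0=1, deg[5]=1+2=3, deg[6]=1+0=1, deg[7]=1+2=3, deg[8]=1+1=2, deg[9]=1+0=1

Answer: 2 2 1 1 3 1 3 2 1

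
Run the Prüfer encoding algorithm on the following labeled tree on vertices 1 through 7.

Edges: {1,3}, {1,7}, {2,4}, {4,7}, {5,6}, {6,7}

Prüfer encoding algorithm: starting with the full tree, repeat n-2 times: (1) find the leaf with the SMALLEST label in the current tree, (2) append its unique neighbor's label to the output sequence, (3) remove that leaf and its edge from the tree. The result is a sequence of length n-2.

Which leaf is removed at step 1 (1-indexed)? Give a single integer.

Step 1: current leaves = {2,3,5}. Remove leaf 2 (neighbor: 4).

Answer: 2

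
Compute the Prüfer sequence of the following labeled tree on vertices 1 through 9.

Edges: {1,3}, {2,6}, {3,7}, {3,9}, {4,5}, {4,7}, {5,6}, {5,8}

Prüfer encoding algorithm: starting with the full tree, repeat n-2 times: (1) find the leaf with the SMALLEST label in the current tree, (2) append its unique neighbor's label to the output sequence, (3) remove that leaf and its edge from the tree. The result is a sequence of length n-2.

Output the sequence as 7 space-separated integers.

Answer: 3 6 5 5 4 7 3

Derivation:
Step 1: leaves = {1,2,8,9}. Remove smallest leaf 1, emit neighbor 3.
Step 2: leaves = {2,8,9}. Remove smallest leaf 2, emit neighbor 6.
Step 3: leaves = {6,8,9}. Remove smallest leaf 6, emit neighbor 5.
Step 4: leaves = {8,9}. Remove smallest leaf 8, emit neighbor 5.
Step 5: leaves = {5,9}. Remove smallest leaf 5, emit neighbor 4.
Step 6: leaves = {4,9}. Remove smallest leaf 4, emit neighbor 7.
Step 7: leaves = {7,9}. Remove smallest leaf 7, emit neighbor 3.
Done: 2 vertices remain (3, 9). Sequence = [3 6 5 5 4 7 3]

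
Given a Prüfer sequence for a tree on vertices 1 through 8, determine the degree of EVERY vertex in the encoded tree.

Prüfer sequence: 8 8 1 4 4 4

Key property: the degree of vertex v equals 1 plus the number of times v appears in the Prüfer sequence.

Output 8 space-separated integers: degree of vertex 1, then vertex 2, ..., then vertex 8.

Answer: 2 1 1 4 1 1 1 3

Derivation:
p_1 = 8: count[8] becomes 1
p_2 = 8: count[8] becomes 2
p_3 = 1: count[1] becomes 1
p_4 = 4: count[4] becomes 1
p_5 = 4: count[4] becomes 2
p_6 = 4: count[4] becomes 3
Degrees (1 + count): deg[1]=1+1=2, deg[2]=1+0=1, deg[3]=1+0=1, deg[4]=1+3=4, deg[5]=1+0=1, deg[6]=1+0=1, deg[7]=1+0=1, deg[8]=1+2=3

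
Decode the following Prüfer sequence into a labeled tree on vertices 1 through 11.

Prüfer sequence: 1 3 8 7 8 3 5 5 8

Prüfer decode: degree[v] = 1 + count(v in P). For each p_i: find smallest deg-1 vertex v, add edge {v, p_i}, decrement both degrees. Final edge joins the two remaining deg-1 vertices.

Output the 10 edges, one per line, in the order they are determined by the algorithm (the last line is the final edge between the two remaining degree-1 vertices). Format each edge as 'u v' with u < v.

Initial degrees: {1:2, 2:1, 3:3, 4:1, 5:3, 6:1, 7:2, 8:4, 9:1, 10:1, 11:1}
Step 1: smallest deg-1 vertex = 2, p_1 = 1. Add edge {1,2}. Now deg[2]=0, deg[1]=1.
Step 2: smallest deg-1 vertex = 1, p_2 = 3. Add edge {1,3}. Now deg[1]=0, deg[3]=2.
Step 3: smallest deg-1 vertex = 4, p_3 = 8. Add edge {4,8}. Now deg[4]=0, deg[8]=3.
Step 4: smallest deg-1 vertex = 6, p_4 = 7. Add edge {6,7}. Now deg[6]=0, deg[7]=1.
Step 5: smallest deg-1 vertex = 7, p_5 = 8. Add edge {7,8}. Now deg[7]=0, deg[8]=2.
Step 6: smallest deg-1 vertex = 9, p_6 = 3. Add edge {3,9}. Now deg[9]=0, deg[3]=1.
Step 7: smallest deg-1 vertex = 3, p_7 = 5. Add edge {3,5}. Now deg[3]=0, deg[5]=2.
Step 8: smallest deg-1 vertex = 10, p_8 = 5. Add edge {5,10}. Now deg[10]=0, deg[5]=1.
Step 9: smallest deg-1 vertex = 5, p_9 = 8. Add edge {5,8}. Now deg[5]=0, deg[8]=1.
Final: two remaining deg-1 vertices are 8, 11. Add edge {8,11}.

Answer: 1 2
1 3
4 8
6 7
7 8
3 9
3 5
5 10
5 8
8 11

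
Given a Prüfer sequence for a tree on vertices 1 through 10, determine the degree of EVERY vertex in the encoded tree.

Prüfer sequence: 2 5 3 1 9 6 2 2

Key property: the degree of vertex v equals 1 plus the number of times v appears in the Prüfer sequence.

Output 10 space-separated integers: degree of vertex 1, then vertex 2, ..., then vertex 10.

p_1 = 2: count[2] becomes 1
p_2 = 5: count[5] becomes 1
p_3 = 3: count[3] becomes 1
p_4 = 1: count[1] becomes 1
p_5 = 9: count[9] becomes 1
p_6 = 6: count[6] becomes 1
p_7 = 2: count[2] becomes 2
p_8 = 2: count[2] becomes 3
Degrees (1 + count): deg[1]=1+1=2, deg[2]=1+3=4, deg[3]=1+1=2, deg[4]=1+0=1, deg[5]=1+1=2, deg[6]=1+1=2, deg[7]=1+0=1, deg[8]=1+0=1, deg[9]=1+1=2, deg[10]=1+0=1

Answer: 2 4 2 1 2 2 1 1 2 1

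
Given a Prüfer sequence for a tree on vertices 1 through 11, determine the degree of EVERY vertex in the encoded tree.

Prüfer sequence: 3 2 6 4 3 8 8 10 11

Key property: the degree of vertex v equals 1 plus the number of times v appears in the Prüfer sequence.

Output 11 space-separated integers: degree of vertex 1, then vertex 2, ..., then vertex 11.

Answer: 1 2 3 2 1 2 1 3 1 2 2

Derivation:
p_1 = 3: count[3] becomes 1
p_2 = 2: count[2] becomes 1
p_3 = 6: count[6] becomes 1
p_4 = 4: count[4] becomes 1
p_5 = 3: count[3] becomes 2
p_6 = 8: count[8] becomes 1
p_7 = 8: count[8] becomes 2
p_8 = 10: count[10] becomes 1
p_9 = 11: count[11] becomes 1
Degrees (1 + count): deg[1]=1+0=1, deg[2]=1+1=2, deg[3]=1+2=3, deg[4]=1+1=2, deg[5]=1+0=1, deg[6]=1+1=2, deg[7]=1+0=1, deg[8]=1+2=3, deg[9]=1+0=1, deg[10]=1+1=2, deg[11]=1+1=2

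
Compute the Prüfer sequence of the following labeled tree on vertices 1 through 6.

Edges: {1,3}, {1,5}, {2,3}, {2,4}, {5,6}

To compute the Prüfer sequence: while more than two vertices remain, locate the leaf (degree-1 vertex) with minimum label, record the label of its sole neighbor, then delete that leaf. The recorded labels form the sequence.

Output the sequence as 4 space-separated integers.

Step 1: leaves = {4,6}. Remove smallest leaf 4, emit neighbor 2.
Step 2: leaves = {2,6}. Remove smallest leaf 2, emit neighbor 3.
Step 3: leaves = {3,6}. Remove smallest leaf 3, emit neighbor 1.
Step 4: leaves = {1,6}. Remove smallest leaf 1, emit neighbor 5.
Done: 2 vertices remain (5, 6). Sequence = [2 3 1 5]

Answer: 2 3 1 5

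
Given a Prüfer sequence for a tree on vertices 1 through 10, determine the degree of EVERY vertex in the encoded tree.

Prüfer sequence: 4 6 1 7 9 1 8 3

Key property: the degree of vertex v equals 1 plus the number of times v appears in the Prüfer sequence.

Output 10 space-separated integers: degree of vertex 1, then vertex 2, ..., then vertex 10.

Answer: 3 1 2 2 1 2 2 2 2 1

Derivation:
p_1 = 4: count[4] becomes 1
p_2 = 6: count[6] becomes 1
p_3 = 1: count[1] becomes 1
p_4 = 7: count[7] becomes 1
p_5 = 9: count[9] becomes 1
p_6 = 1: count[1] becomes 2
p_7 = 8: count[8] becomes 1
p_8 = 3: count[3] becomes 1
Degrees (1 + count): deg[1]=1+2=3, deg[2]=1+0=1, deg[3]=1+1=2, deg[4]=1+1=2, deg[5]=1+0=1, deg[6]=1+1=2, deg[7]=1+1=2, deg[8]=1+1=2, deg[9]=1+1=2, deg[10]=1+0=1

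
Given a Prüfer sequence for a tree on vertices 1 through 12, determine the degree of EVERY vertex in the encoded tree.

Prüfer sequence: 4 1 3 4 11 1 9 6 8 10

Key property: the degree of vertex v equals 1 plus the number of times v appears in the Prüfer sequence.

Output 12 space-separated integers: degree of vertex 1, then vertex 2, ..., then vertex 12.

p_1 = 4: count[4] becomes 1
p_2 = 1: count[1] becomes 1
p_3 = 3: count[3] becomes 1
p_4 = 4: count[4] becomes 2
p_5 = 11: count[11] becomes 1
p_6 = 1: count[1] becomes 2
p_7 = 9: count[9] becomes 1
p_8 = 6: count[6] becomes 1
p_9 = 8: count[8] becomes 1
p_10 = 10: count[10] becomes 1
Degrees (1 + count): deg[1]=1+2=3, deg[2]=1+0=1, deg[3]=1+1=2, deg[4]=1+2=3, deg[5]=1+0=1, deg[6]=1+1=2, deg[7]=1+0=1, deg[8]=1+1=2, deg[9]=1+1=2, deg[10]=1+1=2, deg[11]=1+1=2, deg[12]=1+0=1

Answer: 3 1 2 3 1 2 1 2 2 2 2 1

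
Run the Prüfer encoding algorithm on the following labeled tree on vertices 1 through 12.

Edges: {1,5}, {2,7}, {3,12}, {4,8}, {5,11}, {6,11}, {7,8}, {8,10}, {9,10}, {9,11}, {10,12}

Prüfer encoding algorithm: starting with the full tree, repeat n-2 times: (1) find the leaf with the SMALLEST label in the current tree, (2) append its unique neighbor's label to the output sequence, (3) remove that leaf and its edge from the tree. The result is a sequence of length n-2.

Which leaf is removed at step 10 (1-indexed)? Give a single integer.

Answer: 9

Derivation:
Step 1: current leaves = {1,2,3,4,6}. Remove leaf 1 (neighbor: 5).
Step 2: current leaves = {2,3,4,5,6}. Remove leaf 2 (neighbor: 7).
Step 3: current leaves = {3,4,5,6,7}. Remove leaf 3 (neighbor: 12).
Step 4: current leaves = {4,5,6,7,12}. Remove leaf 4 (neighbor: 8).
Step 5: current leaves = {5,6,7,12}. Remove leaf 5 (neighbor: 11).
Step 6: current leaves = {6,7,12}. Remove leaf 6 (neighbor: 11).
Step 7: current leaves = {7,11,12}. Remove leaf 7 (neighbor: 8).
Step 8: current leaves = {8,11,12}. Remove leaf 8 (neighbor: 10).
Step 9: current leaves = {11,12}. Remove leaf 11 (neighbor: 9).
Step 10: current leaves = {9,12}. Remove leaf 9 (neighbor: 10).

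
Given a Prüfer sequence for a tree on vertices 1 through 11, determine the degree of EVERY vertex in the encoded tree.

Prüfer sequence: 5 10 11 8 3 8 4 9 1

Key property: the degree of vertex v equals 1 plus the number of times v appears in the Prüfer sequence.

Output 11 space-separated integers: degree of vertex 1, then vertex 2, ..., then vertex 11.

Answer: 2 1 2 2 2 1 1 3 2 2 2

Derivation:
p_1 = 5: count[5] becomes 1
p_2 = 10: count[10] becomes 1
p_3 = 11: count[11] becomes 1
p_4 = 8: count[8] becomes 1
p_5 = 3: count[3] becomes 1
p_6 = 8: count[8] becomes 2
p_7 = 4: count[4] becomes 1
p_8 = 9: count[9] becomes 1
p_9 = 1: count[1] becomes 1
Degrees (1 + count): deg[1]=1+1=2, deg[2]=1+0=1, deg[3]=1+1=2, deg[4]=1+1=2, deg[5]=1+1=2, deg[6]=1+0=1, deg[7]=1+0=1, deg[8]=1+2=3, deg[9]=1+1=2, deg[10]=1+1=2, deg[11]=1+1=2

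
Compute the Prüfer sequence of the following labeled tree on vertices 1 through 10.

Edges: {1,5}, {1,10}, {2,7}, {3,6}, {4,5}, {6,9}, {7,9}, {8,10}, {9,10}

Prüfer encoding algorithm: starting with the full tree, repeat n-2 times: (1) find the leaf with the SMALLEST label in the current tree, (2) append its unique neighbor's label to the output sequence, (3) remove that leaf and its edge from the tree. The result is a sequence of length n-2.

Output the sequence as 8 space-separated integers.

Answer: 7 6 5 1 10 9 9 10

Derivation:
Step 1: leaves = {2,3,4,8}. Remove smallest leaf 2, emit neighbor 7.
Step 2: leaves = {3,4,7,8}. Remove smallest leaf 3, emit neighbor 6.
Step 3: leaves = {4,6,7,8}. Remove smallest leaf 4, emit neighbor 5.
Step 4: leaves = {5,6,7,8}. Remove smallest leaf 5, emit neighbor 1.
Step 5: leaves = {1,6,7,8}. Remove smallest leaf 1, emit neighbor 10.
Step 6: leaves = {6,7,8}. Remove smallest leaf 6, emit neighbor 9.
Step 7: leaves = {7,8}. Remove smallest leaf 7, emit neighbor 9.
Step 8: leaves = {8,9}. Remove smallest leaf 8, emit neighbor 10.
Done: 2 vertices remain (9, 10). Sequence = [7 6 5 1 10 9 9 10]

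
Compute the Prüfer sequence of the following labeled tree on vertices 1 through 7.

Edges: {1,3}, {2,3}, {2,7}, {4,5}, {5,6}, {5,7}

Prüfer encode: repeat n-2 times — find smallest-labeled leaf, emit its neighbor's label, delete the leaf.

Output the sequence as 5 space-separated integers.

Step 1: leaves = {1,4,6}. Remove smallest leaf 1, emit neighbor 3.
Step 2: leaves = {3,4,6}. Remove smallest leaf 3, emit neighbor 2.
Step 3: leaves = {2,4,6}. Remove smallest leaf 2, emit neighbor 7.
Step 4: leaves = {4,6,7}. Remove smallest leaf 4, emit neighbor 5.
Step 5: leaves = {6,7}. Remove smallest leaf 6, emit neighbor 5.
Done: 2 vertices remain (5, 7). Sequence = [3 2 7 5 5]

Answer: 3 2 7 5 5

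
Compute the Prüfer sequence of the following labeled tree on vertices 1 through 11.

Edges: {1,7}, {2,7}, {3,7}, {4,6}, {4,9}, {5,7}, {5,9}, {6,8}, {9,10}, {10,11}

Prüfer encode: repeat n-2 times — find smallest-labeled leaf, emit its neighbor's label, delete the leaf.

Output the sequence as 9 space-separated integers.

Step 1: leaves = {1,2,3,8,11}. Remove smallest leaf 1, emit neighbor 7.
Step 2: leaves = {2,3,8,11}. Remove smallest leaf 2, emit neighbor 7.
Step 3: leaves = {3,8,11}. Remove smallest leaf 3, emit neighbor 7.
Step 4: leaves = {7,8,11}. Remove smallest leaf 7, emit neighbor 5.
Step 5: leaves = {5,8,11}. Remove smallest leaf 5, emit neighbor 9.
Step 6: leaves = {8,11}. Remove smallest leaf 8, emit neighbor 6.
Step 7: leaves = {6,11}. Remove smallest leaf 6, emit neighbor 4.
Step 8: leaves = {4,11}. Remove smallest leaf 4, emit neighbor 9.
Step 9: leaves = {9,11}. Remove smallest leaf 9, emit neighbor 10.
Done: 2 vertices remain (10, 11). Sequence = [7 7 7 5 9 6 4 9 10]

Answer: 7 7 7 5 9 6 4 9 10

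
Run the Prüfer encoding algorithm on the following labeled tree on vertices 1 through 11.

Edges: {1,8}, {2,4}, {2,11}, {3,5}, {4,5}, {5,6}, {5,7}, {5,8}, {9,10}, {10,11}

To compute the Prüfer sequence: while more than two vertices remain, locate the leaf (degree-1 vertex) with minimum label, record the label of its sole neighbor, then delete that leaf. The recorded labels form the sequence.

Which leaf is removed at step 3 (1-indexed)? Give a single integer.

Answer: 6

Derivation:
Step 1: current leaves = {1,3,6,7,9}. Remove leaf 1 (neighbor: 8).
Step 2: current leaves = {3,6,7,8,9}. Remove leaf 3 (neighbor: 5).
Step 3: current leaves = {6,7,8,9}. Remove leaf 6 (neighbor: 5).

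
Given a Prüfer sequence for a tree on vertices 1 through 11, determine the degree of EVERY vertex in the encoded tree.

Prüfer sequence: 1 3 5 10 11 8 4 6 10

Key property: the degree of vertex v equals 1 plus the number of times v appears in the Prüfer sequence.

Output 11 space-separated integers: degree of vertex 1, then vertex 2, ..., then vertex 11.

Answer: 2 1 2 2 2 2 1 2 1 3 2

Derivation:
p_1 = 1: count[1] becomes 1
p_2 = 3: count[3] becomes 1
p_3 = 5: count[5] becomes 1
p_4 = 10: count[10] becomes 1
p_5 = 11: count[11] becomes 1
p_6 = 8: count[8] becomes 1
p_7 = 4: count[4] becomes 1
p_8 = 6: count[6] becomes 1
p_9 = 10: count[10] becomes 2
Degrees (1 + count): deg[1]=1+1=2, deg[2]=1+0=1, deg[3]=1+1=2, deg[4]=1+1=2, deg[5]=1+1=2, deg[6]=1+1=2, deg[7]=1+0=1, deg[8]=1+1=2, deg[9]=1+0=1, deg[10]=1+2=3, deg[11]=1+1=2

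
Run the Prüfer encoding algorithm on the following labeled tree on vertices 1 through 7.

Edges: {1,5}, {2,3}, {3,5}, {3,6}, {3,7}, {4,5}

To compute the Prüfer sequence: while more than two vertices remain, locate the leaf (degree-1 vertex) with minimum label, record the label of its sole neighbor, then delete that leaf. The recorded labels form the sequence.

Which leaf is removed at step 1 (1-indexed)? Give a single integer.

Step 1: current leaves = {1,2,4,6,7}. Remove leaf 1 (neighbor: 5).

Answer: 1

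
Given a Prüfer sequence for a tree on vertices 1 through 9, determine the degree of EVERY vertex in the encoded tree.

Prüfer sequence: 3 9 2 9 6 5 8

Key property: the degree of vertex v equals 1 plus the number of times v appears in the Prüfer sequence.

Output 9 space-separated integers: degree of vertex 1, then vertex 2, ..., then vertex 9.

p_1 = 3: count[3] becomes 1
p_2 = 9: count[9] becomes 1
p_3 = 2: count[2] becomes 1
p_4 = 9: count[9] becomes 2
p_5 = 6: count[6] becomes 1
p_6 = 5: count[5] becomes 1
p_7 = 8: count[8] becomes 1
Degrees (1 + count): deg[1]=1+0=1, deg[2]=1+1=2, deg[3]=1+1=2, deg[4]=1+0=1, deg[5]=1+1=2, deg[6]=1+1=2, deg[7]=1+0=1, deg[8]=1+1=2, deg[9]=1+2=3

Answer: 1 2 2 1 2 2 1 2 3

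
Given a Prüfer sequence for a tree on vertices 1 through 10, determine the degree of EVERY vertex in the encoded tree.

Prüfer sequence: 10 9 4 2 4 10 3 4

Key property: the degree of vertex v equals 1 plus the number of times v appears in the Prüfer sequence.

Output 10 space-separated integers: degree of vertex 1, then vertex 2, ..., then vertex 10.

Answer: 1 2 2 4 1 1 1 1 2 3

Derivation:
p_1 = 10: count[10] becomes 1
p_2 = 9: count[9] becomes 1
p_3 = 4: count[4] becomes 1
p_4 = 2: count[2] becomes 1
p_5 = 4: count[4] becomes 2
p_6 = 10: count[10] becomes 2
p_7 = 3: count[3] becomes 1
p_8 = 4: count[4] becomes 3
Degrees (1 + count): deg[1]=1+0=1, deg[2]=1+1=2, deg[3]=1+1=2, deg[4]=1+3=4, deg[5]=1+0=1, deg[6]=1+0=1, deg[7]=1+0=1, deg[8]=1+0=1, deg[9]=1+1=2, deg[10]=1+2=3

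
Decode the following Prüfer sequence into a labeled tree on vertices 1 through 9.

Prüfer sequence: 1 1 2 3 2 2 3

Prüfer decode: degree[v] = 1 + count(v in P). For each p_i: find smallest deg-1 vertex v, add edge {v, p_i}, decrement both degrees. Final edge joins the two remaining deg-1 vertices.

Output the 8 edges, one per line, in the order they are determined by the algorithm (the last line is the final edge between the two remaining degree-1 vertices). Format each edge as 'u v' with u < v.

Initial degrees: {1:3, 2:4, 3:3, 4:1, 5:1, 6:1, 7:1, 8:1, 9:1}
Step 1: smallest deg-1 vertex = 4, p_1 = 1. Add edge {1,4}. Now deg[4]=0, deg[1]=2.
Step 2: smallest deg-1 vertex = 5, p_2 = 1. Add edge {1,5}. Now deg[5]=0, deg[1]=1.
Step 3: smallest deg-1 vertex = 1, p_3 = 2. Add edge {1,2}. Now deg[1]=0, deg[2]=3.
Step 4: smallest deg-1 vertex = 6, p_4 = 3. Add edge {3,6}. Now deg[6]=0, deg[3]=2.
Step 5: smallest deg-1 vertex = 7, p_5 = 2. Add edge {2,7}. Now deg[7]=0, deg[2]=2.
Step 6: smallest deg-1 vertex = 8, p_6 = 2. Add edge {2,8}. Now deg[8]=0, deg[2]=1.
Step 7: smallest deg-1 vertex = 2, p_7 = 3. Add edge {2,3}. Now deg[2]=0, deg[3]=1.
Final: two remaining deg-1 vertices are 3, 9. Add edge {3,9}.

Answer: 1 4
1 5
1 2
3 6
2 7
2 8
2 3
3 9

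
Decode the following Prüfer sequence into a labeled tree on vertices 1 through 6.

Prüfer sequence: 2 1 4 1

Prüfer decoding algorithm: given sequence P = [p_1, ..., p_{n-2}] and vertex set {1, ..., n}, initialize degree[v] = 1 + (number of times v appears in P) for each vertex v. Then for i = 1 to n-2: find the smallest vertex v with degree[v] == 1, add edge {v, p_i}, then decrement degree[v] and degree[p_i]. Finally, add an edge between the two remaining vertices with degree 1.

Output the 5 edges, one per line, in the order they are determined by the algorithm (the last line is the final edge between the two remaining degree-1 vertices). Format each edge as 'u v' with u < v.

Answer: 2 3
1 2
4 5
1 4
1 6

Derivation:
Initial degrees: {1:3, 2:2, 3:1, 4:2, 5:1, 6:1}
Step 1: smallest deg-1 vertex = 3, p_1 = 2. Add edge {2,3}. Now deg[3]=0, deg[2]=1.
Step 2: smallest deg-1 vertex = 2, p_2 = 1. Add edge {1,2}. Now deg[2]=0, deg[1]=2.
Step 3: smallest deg-1 vertex = 5, p_3 = 4. Add edge {4,5}. Now deg[5]=0, deg[4]=1.
Step 4: smallest deg-1 vertex = 4, p_4 = 1. Add edge {1,4}. Now deg[4]=0, deg[1]=1.
Final: two remaining deg-1 vertices are 1, 6. Add edge {1,6}.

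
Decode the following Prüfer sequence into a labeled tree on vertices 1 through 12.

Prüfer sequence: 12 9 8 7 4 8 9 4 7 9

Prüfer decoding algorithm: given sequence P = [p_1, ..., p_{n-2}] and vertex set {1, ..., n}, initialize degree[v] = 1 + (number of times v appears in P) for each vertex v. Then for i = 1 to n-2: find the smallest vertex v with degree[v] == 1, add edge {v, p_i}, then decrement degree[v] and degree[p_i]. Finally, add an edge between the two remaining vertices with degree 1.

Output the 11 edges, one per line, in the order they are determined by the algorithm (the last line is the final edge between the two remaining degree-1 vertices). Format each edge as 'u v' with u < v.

Answer: 1 12
2 9
3 8
5 7
4 6
8 10
8 9
4 11
4 7
7 9
9 12

Derivation:
Initial degrees: {1:1, 2:1, 3:1, 4:3, 5:1, 6:1, 7:3, 8:3, 9:4, 10:1, 11:1, 12:2}
Step 1: smallest deg-1 vertex = 1, p_1 = 12. Add edge {1,12}. Now deg[1]=0, deg[12]=1.
Step 2: smallest deg-1 vertex = 2, p_2 = 9. Add edge {2,9}. Now deg[2]=0, deg[9]=3.
Step 3: smallest deg-1 vertex = 3, p_3 = 8. Add edge {3,8}. Now deg[3]=0, deg[8]=2.
Step 4: smallest deg-1 vertex = 5, p_4 = 7. Add edge {5,7}. Now deg[5]=0, deg[7]=2.
Step 5: smallest deg-1 vertex = 6, p_5 = 4. Add edge {4,6}. Now deg[6]=0, deg[4]=2.
Step 6: smallest deg-1 vertex = 10, p_6 = 8. Add edge {8,10}. Now deg[10]=0, deg[8]=1.
Step 7: smallest deg-1 vertex = 8, p_7 = 9. Add edge {8,9}. Now deg[8]=0, deg[9]=2.
Step 8: smallest deg-1 vertex = 11, p_8 = 4. Add edge {4,11}. Now deg[11]=0, deg[4]=1.
Step 9: smallest deg-1 vertex = 4, p_9 = 7. Add edge {4,7}. Now deg[4]=0, deg[7]=1.
Step 10: smallest deg-1 vertex = 7, p_10 = 9. Add edge {7,9}. Now deg[7]=0, deg[9]=1.
Final: two remaining deg-1 vertices are 9, 12. Add edge {9,12}.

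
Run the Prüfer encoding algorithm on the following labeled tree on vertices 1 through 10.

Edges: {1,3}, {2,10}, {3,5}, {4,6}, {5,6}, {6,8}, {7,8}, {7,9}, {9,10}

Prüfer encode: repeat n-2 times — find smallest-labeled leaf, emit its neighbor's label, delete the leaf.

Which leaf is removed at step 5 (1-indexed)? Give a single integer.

Step 1: current leaves = {1,2,4}. Remove leaf 1 (neighbor: 3).
Step 2: current leaves = {2,3,4}. Remove leaf 2 (neighbor: 10).
Step 3: current leaves = {3,4,10}. Remove leaf 3 (neighbor: 5).
Step 4: current leaves = {4,5,10}. Remove leaf 4 (neighbor: 6).
Step 5: current leaves = {5,10}. Remove leaf 5 (neighbor: 6).

Answer: 5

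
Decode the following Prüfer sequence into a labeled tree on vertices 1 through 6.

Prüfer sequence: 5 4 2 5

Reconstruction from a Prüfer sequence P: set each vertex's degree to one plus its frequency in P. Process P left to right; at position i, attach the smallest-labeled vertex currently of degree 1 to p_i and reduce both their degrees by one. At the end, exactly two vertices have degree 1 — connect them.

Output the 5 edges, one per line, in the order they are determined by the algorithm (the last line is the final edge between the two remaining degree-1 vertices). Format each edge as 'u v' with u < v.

Answer: 1 5
3 4
2 4
2 5
5 6

Derivation:
Initial degrees: {1:1, 2:2, 3:1, 4:2, 5:3, 6:1}
Step 1: smallest deg-1 vertex = 1, p_1 = 5. Add edge {1,5}. Now deg[1]=0, deg[5]=2.
Step 2: smallest deg-1 vertex = 3, p_2 = 4. Add edge {3,4}. Now deg[3]=0, deg[4]=1.
Step 3: smallest deg-1 vertex = 4, p_3 = 2. Add edge {2,4}. Now deg[4]=0, deg[2]=1.
Step 4: smallest deg-1 vertex = 2, p_4 = 5. Add edge {2,5}. Now deg[2]=0, deg[5]=1.
Final: two remaining deg-1 vertices are 5, 6. Add edge {5,6}.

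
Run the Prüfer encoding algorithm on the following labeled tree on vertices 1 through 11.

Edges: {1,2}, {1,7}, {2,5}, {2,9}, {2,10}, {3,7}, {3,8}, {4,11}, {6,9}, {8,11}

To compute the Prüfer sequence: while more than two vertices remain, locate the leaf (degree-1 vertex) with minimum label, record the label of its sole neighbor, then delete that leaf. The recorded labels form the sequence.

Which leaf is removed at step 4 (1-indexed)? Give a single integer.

Step 1: current leaves = {4,5,6,10}. Remove leaf 4 (neighbor: 11).
Step 2: current leaves = {5,6,10,11}. Remove leaf 5 (neighbor: 2).
Step 3: current leaves = {6,10,11}. Remove leaf 6 (neighbor: 9).
Step 4: current leaves = {9,10,11}. Remove leaf 9 (neighbor: 2).

Answer: 9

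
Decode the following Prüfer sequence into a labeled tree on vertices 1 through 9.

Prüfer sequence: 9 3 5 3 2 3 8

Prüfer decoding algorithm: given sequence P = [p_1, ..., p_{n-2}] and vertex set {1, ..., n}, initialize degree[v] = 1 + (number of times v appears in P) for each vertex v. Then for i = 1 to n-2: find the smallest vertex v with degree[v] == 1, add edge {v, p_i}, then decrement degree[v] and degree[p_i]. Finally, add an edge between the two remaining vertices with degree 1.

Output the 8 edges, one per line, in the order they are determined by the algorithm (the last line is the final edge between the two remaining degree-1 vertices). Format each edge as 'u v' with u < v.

Initial degrees: {1:1, 2:2, 3:4, 4:1, 5:2, 6:1, 7:1, 8:2, 9:2}
Step 1: smallest deg-1 vertex = 1, p_1 = 9. Add edge {1,9}. Now deg[1]=0, deg[9]=1.
Step 2: smallest deg-1 vertex = 4, p_2 = 3. Add edge {3,4}. Now deg[4]=0, deg[3]=3.
Step 3: smallest deg-1 vertex = 6, p_3 = 5. Add edge {5,6}. Now deg[6]=0, deg[5]=1.
Step 4: smallest deg-1 vertex = 5, p_4 = 3. Add edge {3,5}. Now deg[5]=0, deg[3]=2.
Step 5: smallest deg-1 vertex = 7, p_5 = 2. Add edge {2,7}. Now deg[7]=0, deg[2]=1.
Step 6: smallest deg-1 vertex = 2, p_6 = 3. Add edge {2,3}. Now deg[2]=0, deg[3]=1.
Step 7: smallest deg-1 vertex = 3, p_7 = 8. Add edge {3,8}. Now deg[3]=0, deg[8]=1.
Final: two remaining deg-1 vertices are 8, 9. Add edge {8,9}.

Answer: 1 9
3 4
5 6
3 5
2 7
2 3
3 8
8 9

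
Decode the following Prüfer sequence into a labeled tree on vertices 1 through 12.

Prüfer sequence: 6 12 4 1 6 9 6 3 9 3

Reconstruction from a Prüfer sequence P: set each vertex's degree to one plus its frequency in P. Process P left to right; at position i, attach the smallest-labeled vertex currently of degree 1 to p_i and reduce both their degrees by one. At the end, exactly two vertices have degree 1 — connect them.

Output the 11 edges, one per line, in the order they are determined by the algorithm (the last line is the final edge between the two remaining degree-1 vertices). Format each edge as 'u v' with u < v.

Initial degrees: {1:2, 2:1, 3:3, 4:2, 5:1, 6:4, 7:1, 8:1, 9:3, 10:1, 11:1, 12:2}
Step 1: smallest deg-1 vertex = 2, p_1 = 6. Add edge {2,6}. Now deg[2]=0, deg[6]=3.
Step 2: smallest deg-1 vertex = 5, p_2 = 12. Add edge {5,12}. Now deg[5]=0, deg[12]=1.
Step 3: smallest deg-1 vertex = 7, p_3 = 4. Add edge {4,7}. Now deg[7]=0, deg[4]=1.
Step 4: smallest deg-1 vertex = 4, p_4 = 1. Add edge {1,4}. Now deg[4]=0, deg[1]=1.
Step 5: smallest deg-1 vertex = 1, p_5 = 6. Add edge {1,6}. Now deg[1]=0, deg[6]=2.
Step 6: smallest deg-1 vertex = 8, p_6 = 9. Add edge {8,9}. Now deg[8]=0, deg[9]=2.
Step 7: smallest deg-1 vertex = 10, p_7 = 6. Add edge {6,10}. Now deg[10]=0, deg[6]=1.
Step 8: smallest deg-1 vertex = 6, p_8 = 3. Add edge {3,6}. Now deg[6]=0, deg[3]=2.
Step 9: smallest deg-1 vertex = 11, p_9 = 9. Add edge {9,11}. Now deg[11]=0, deg[9]=1.
Step 10: smallest deg-1 vertex = 9, p_10 = 3. Add edge {3,9}. Now deg[9]=0, deg[3]=1.
Final: two remaining deg-1 vertices are 3, 12. Add edge {3,12}.

Answer: 2 6
5 12
4 7
1 4
1 6
8 9
6 10
3 6
9 11
3 9
3 12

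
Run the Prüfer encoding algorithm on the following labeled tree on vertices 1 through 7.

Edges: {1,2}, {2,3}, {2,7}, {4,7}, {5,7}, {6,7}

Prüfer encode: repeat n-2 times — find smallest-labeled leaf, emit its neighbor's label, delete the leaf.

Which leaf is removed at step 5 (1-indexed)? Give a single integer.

Step 1: current leaves = {1,3,4,5,6}. Remove leaf 1 (neighbor: 2).
Step 2: current leaves = {3,4,5,6}. Remove leaf 3 (neighbor: 2).
Step 3: current leaves = {2,4,5,6}. Remove leaf 2 (neighbor: 7).
Step 4: current leaves = {4,5,6}. Remove leaf 4 (neighbor: 7).
Step 5: current leaves = {5,6}. Remove leaf 5 (neighbor: 7).

Answer: 5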